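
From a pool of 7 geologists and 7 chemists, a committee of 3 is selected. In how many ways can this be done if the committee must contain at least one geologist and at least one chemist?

Total 3-person selections from all 14: C(14,3) = 364.
Selections missing a whole group: no geologists → C(7,3) = 35; no chemists → C(7,3) = 35.
Both groups omitted at once is impossible, so 364 − 70 = 294.

294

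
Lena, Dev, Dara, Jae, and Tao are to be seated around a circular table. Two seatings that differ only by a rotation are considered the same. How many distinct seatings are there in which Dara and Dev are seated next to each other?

Treat {Dara, Dev} as one unit (2 internal orders) and seat the resulting 4 units around the table: (3)! circular arrangements.
So 2 × (3)! = 2 × 6 = 12.

12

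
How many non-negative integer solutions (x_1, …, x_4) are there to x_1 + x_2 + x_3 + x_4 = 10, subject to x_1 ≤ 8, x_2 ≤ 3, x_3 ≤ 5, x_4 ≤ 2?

Ignoring the caps, the number of non-negative solutions to x_1+…+x_4 = 10 is C(13,3) = 286.
Subtract solutions that violate a single cap (substitute x_i' = x_i − (cap_i+1)): x_1 ≥ 9 gives C(4,3) = 4; x_2 ≥ 4 gives C(9,3) = 84; x_3 ≥ 6 gives C(7,3) = 35; x_4 ≥ 3 gives C(10,3) = 120. Together 243.
Add back pairs where two caps are both exceeded: 0 + 0 + 0 + 1 + 20 + 4 = 25.
By inclusion–exclusion the count is 286 − 243 + 25 = 68.

68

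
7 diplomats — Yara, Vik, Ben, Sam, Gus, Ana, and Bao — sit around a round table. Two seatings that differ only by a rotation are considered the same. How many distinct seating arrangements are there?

720

Seat Yara anywhere (absorbing the rotational symmetry), then permute the other 6: (6)! = 720.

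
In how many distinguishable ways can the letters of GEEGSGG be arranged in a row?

105

Letter multiplicities in GEEGSGG: E×2, G×4, S×1.
The number of distinct arrangements is 7!/(4!·2!) = 5040/48 = 105.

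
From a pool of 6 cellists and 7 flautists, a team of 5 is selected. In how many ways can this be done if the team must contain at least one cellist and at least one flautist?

1260

Unrestricted: C(13,5) = 1287 ways to pick any 5 of the 13.
Selections missing a whole group: no cellists → C(7,5) = 21; no flautists → C(6,5) = 6.
Both groups omitted at once is impossible, so 1287 − 27 = 1260.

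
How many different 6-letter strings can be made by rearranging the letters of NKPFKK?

Letter multiplicities in NKPFKK: F×1, K×3, N×1, P×1.
The number of distinct arrangements is 6!/(3!) = 720/6 = 120.

120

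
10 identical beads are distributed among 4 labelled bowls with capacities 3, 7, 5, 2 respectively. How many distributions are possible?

62

Without the upper bounds there are C(13,3) = 286 ways to split 10 among 4 bowls.
Subtract solutions that violate a single cap (substitute x_i' = x_i − (cap_i+1)): x_1 ≥ 4 gives C(9,3) = 84; x_2 ≥ 8 gives C(5,3) = 10; x_3 ≥ 6 gives C(7,3) = 35; x_4 ≥ 3 gives C(10,3) = 120. Together 249.
Add back pairs where two caps are both exceeded: 0 + 1 + 20 + 0 + 0 + 4 = 25.
By inclusion–exclusion the count is 286 − 249 + 25 = 62.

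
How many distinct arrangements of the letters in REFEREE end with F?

Fix F in the last position and arrange the remaining 6 letters.
Those 6 letters have E appearing 4 times and R appearing twice, giving (6)!/(4!·2!) = 15.

15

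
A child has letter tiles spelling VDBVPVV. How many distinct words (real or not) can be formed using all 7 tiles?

210

Letter multiplicities in VDBVPVV: B×1, D×1, P×1, V×4.
Dividing 7! = 5040 by 4! = 24 for the repeated letters gives 210.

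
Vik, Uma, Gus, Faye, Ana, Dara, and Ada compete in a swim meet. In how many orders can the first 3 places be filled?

210

This is an ordered selection of 3 from 7: P(7,3).
That gives 7 × 6 × 5 = 210.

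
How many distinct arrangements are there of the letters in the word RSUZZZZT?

1680

The 8 letters of RSUZZZZT have repeats: Z appearing 4 times.
The number of distinct arrangements is 8!/(4!) = 40320/24 = 1680.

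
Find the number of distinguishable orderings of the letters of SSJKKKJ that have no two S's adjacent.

There are 7!/(3!·2!·2!) = 210 arrangements of SSJKKKJ in total.
Arrangements with the S's together: treat SS as one letter, giving (6)!/(3!·2!) = 60.
Hence 210 − 60 = 150.

150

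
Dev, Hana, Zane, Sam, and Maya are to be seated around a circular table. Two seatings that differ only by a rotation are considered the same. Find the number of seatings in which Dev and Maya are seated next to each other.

12

Treat {Dev, Maya} as one unit (2 internal orders) and seat the resulting 4 units around the table: (3)! circular arrangements.
So 2 × (3)! = 2 × 6 = 12.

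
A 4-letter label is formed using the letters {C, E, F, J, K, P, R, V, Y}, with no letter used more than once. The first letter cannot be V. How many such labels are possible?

The first letter has 9−1 = 8 choices (anything except V).
The remaining 3 letters are filled from the other 8 symbols without repetition: 8 × 7 × 6 = 336.
Total: 8 × 336 = 2688.

2688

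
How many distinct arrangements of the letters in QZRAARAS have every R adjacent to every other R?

840

Treat the 2 copies of R as a single block. The multiset to arrange is then {RR, A, A, A, Q, S, Z}, 7 items in all.
That gives (7)!/(3!) = 840 arrangements.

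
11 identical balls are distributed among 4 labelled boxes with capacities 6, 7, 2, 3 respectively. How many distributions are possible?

65

Ignoring the caps, the number of non-negative solutions to x_1+…+x_4 = 11 is C(14,3) = 364.
Subtract solutions that violate a single cap (substitute x_i' = x_i − (cap_i+1)): x_1 ≥ 7 gives C(7,3) = 35; x_2 ≥ 8 gives C(6,3) = 20; x_3 ≥ 3 gives C(11,3) = 165; x_4 ≥ 4 gives C(10,3) = 120. Together 340.
Add back pairs where two caps are both exceeded: 0 + 4 + 1 + 1 + 0 + 35 = 41.
By inclusion–exclusion the count is 364 − 340 + 41 = 65.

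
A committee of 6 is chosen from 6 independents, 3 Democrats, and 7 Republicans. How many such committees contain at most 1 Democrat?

Split by how many Democrats are chosen (0 through 1).
Sum: C(3,0)·C(13,6) + C(3,1)·C(13,5) = 1716 + 3861 = 5577.

5577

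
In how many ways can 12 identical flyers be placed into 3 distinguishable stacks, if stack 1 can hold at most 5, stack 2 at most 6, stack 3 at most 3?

Ignoring the caps, the number of non-negative solutions to x_1+…+x_3 = 12 is C(14,2) = 91.
Subtract solutions that violate a single cap (substitute x_i' = x_i − (cap_i+1)): x_1 ≥ 6 gives C(8,2) = 28; x_2 ≥ 7 gives C(7,2) = 21; x_3 ≥ 4 gives C(10,2) = 45. Together 94.
Add back pairs where two caps are both exceeded: 0 + 6 + 3 = 9.
By inclusion–exclusion the count is 91 − 94 + 9 = 6.

6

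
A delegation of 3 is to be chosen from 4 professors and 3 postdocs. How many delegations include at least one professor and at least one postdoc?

30

With no constraint there are C(7,3) = 35 possible selections.
Selections missing a whole group: no professors → C(3,3) = 1; no postdocs → C(4,3) = 4.
Both groups omitted at once is impossible, so 35 − 5 = 30.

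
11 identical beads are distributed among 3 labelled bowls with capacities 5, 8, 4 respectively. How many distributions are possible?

24

Ignoring the caps, the number of non-negative solutions to x_1+…+x_3 = 11 is C(13,2) = 78.
Subtract solutions that violate a single cap (substitute x_i' = x_i − (cap_i+1)): x_1 ≥ 6 gives C(7,2) = 21; x_2 ≥ 9 gives C(4,2) = 6; x_3 ≥ 5 gives C(8,2) = 28. Together 55.
Add back pairs where two caps are both exceeded: 0 + 1 + 0 = 1.
By inclusion–exclusion the count is 78 − 55 + 1 = 24.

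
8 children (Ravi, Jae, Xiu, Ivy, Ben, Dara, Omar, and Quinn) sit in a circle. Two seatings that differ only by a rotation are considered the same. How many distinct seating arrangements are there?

5040

Fix one person's seat to break rotational symmetry; the remaining 7 people can be arranged in (7)! = 5040 ways.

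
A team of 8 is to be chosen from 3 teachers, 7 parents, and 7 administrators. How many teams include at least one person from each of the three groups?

21217

Unrestricted: C(17,8) = 24310 ways to pick any 8 of the 17.
Subtract selections that omit an entire group: no teachers → C(14,8) = 3003; no parents → C(10,8) = 45; no administrators → C(10,8) = 45.
Add back selections omitting two groups (i.e. drawn from a single group): C(3,8) + C(7,8) + C(7,8) = 0.
By inclusion–exclusion: 24310 − 3093 + 0 = 21217.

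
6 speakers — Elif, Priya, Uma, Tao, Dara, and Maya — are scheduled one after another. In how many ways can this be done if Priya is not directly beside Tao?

480

There are 6! = 720 arrangements in all. If Priya and Tao are adjacent, merging them into one block gives 2·(5)! = 240 arrangements.
So 720 − 240 = 480 arrangements keep them apart.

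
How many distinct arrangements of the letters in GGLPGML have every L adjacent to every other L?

120

Treat the 2 copies of L as a single block. The multiset to arrange is then {LL, G, G, G, M, P}, 6 items in all.
That gives (6)!/(3!) = 120 arrangements.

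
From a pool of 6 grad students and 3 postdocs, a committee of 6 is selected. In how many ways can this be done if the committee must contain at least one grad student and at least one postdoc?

83

Unrestricted: C(9,6) = 84 ways to pick any 6 of the 9.
Subtract selections that omit an entire group: no grad students → C(3,6) = 0; no postdocs → C(6,6) = 1.
Both groups omitted at once is impossible, so 84 − 1 = 83.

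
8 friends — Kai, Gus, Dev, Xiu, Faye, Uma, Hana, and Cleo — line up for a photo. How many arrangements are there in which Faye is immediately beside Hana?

Place the 6 others and the Faye-Hana pair as 7 objects in a line; the pair has 2 internal arrangements.
So the count is 2·(7)! = 10080.

10080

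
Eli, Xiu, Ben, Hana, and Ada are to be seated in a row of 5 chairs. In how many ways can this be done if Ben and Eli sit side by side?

Treat {Ben, Eli} as a single unit. There are 4 units to order, and the pair itself can be ordered 2 ways.
So the count is 2·(4)! = 48.

48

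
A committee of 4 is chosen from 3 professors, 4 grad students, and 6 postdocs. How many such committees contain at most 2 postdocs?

Split by how many postdocs are chosen (0 through 2).
Sum: C(6,0)·C(7,4) + C(6,1)·C(7,3) + C(6,2)·C(7,2) = 35 + 210 + 315 = 560.

560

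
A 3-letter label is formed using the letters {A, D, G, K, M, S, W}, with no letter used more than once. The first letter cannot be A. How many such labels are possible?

180

The first letter has 7−1 = 6 choices (anything except A).
The remaining 2 letters are filled from the other 6 symbols without repetition: 6 × 5 = 30.
Total: 6 × 30 = 180.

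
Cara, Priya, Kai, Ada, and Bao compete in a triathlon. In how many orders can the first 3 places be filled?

60

There are 5 choices for 1st place, 4 for 2nd, and 3 for 3rd.
That gives 5 × 4 × 3 = 60.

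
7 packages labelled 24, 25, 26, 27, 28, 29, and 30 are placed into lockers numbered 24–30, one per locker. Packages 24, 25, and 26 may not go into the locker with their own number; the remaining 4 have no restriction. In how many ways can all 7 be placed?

3216

Let Aᵢ (for i ∈ {24, 25, 26}) be the placements that put package i in its forbidden locker. Any j of these fix j positions, leaving (7−j)! ways to fill the rest, and there are C(3,j) ways to pick which j.
By inclusion–exclusion, the number of valid placements is Σ_{j=0}^{3} (−1)^j C(3,j)·(7−j)!.
Computing: 5040 − 2160 + 360 − 24 = 3216.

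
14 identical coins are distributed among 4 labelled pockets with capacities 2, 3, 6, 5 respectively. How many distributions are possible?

10

By stars and bars, unrestricted non-negative solutions to x_1+…+x_4 = 14 number C(14+3,3) = 680.
Subtract solutions that violate a single cap (substitute x_i' = x_i − (cap_i+1)): x_1 ≥ 3 gives C(14,3) = 364; x_2 ≥ 4 gives C(13,3) = 286; x_3 ≥ 7 gives C(10,3) = 120; x_4 ≥ 6 gives C(11,3) = 165. Together 935.
Add back pairs where two caps are both exceeded: 120 + 35 + 56 + 20 + 35 + 4 = 270.
Subtract triples: 1 + 4 + 0 + 0 = 5.
By inclusion–exclusion the count is 680 − 935 + 270 − 5 = 10.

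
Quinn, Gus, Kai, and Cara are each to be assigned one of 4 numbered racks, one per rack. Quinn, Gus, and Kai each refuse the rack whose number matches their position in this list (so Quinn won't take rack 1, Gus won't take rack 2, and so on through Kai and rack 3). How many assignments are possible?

Let Aᵢ (for i ∈ {1, 2, 3}) be the placements that put person i in their forbidden rack. Any j of these fix j positions, leaving (4−j)! ways to fill the rest, and there are C(3,j) ways to pick which j.
By inclusion–exclusion, the number of valid placements is Σ_{j=0}^{3} (−1)^j C(3,j)·(4−j)!.
Computing: 24 − 18 + 6 − 1 = 11.

11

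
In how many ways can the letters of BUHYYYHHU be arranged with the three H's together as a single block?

420

Treat the 3 copies of H as a single block. The multiset to arrange is then {HHH, B, U, U, Y, Y, Y}, 7 items in all.
That gives (7)!/(3!·2!) = 420 arrangements.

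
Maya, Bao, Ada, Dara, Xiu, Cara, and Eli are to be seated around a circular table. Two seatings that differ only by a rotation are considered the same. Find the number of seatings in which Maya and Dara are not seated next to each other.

Without the restriction there are (6)! = 720 seatings.
Those with Maya next to Dara: fuse the pair into one unit and seat 6 units around a circle — 2·(5)! = 240.
Subtracting, 720 − 240 = 480.

480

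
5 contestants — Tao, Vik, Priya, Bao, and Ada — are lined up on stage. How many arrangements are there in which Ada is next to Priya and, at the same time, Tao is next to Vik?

24

Treat {Ada,Priya} as one block (2 orders) and {Tao,Vik} as another (2 orders).
That leaves 3 units to arrange: 2 × 2 × 3! = 4 × 6 = 24.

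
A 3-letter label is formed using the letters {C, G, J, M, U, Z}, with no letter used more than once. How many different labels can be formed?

This is a permutation of 3 out of 6: P(6,3) = 6!/3!.
That product is 6 × 5 × 4 = 120.

120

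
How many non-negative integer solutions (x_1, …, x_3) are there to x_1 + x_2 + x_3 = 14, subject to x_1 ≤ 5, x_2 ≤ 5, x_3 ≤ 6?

6

Ignoring the caps, the number of non-negative solutions to x_1+…+x_3 = 14 is C(16,2) = 120.
Subtract solutions that violate a single cap (substitute x_i' = x_i − (cap_i+1)): x_1 ≥ 6 gives C(10,2) = 45; x_2 ≥ 6 gives C(10,2) = 45; x_3 ≥ 7 gives C(9,2) = 36. Together 126.
Add back pairs where two caps are both exceeded: 6 + 3 + 3 = 12.
By inclusion–exclusion the count is 120 − 126 + 12 = 6.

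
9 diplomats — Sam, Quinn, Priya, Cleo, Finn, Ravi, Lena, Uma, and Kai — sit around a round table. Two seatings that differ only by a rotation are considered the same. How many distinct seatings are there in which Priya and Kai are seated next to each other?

Treat {Priya, Kai} as one unit (2 internal orders) and seat the resulting 8 units around the table: (7)! circular arrangements.
So 2 × (7)! = 2 × 5040 = 10080.

10080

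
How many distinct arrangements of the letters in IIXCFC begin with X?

30

Fix X in the first position and arrange the remaining 5 letters.
Those 5 letters have C appearing twice and I appearing twice, giving (5)!/(2!·2!) = 30.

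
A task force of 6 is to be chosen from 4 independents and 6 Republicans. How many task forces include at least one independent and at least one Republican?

Total 6-person selections from all 10: C(10,6) = 210.
Selections missing a whole group: no independents → C(6,6) = 1; no Republicans → C(4,6) = 0.
Both groups omitted at once is impossible, so 210 − 1 = 209.

209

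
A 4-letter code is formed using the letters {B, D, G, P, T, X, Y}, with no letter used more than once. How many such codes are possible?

With no repetition, fill the 4 letters in order: 7 choices, then 6, down to 4.
That product is 7 × 6 × 5 × 4 = 840.

840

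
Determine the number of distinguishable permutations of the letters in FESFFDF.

210

The 7 letters of FESFFDF have repeats: F appearing 4 times.
So there are 7! / (4!) = 210 distinguishable arrangements.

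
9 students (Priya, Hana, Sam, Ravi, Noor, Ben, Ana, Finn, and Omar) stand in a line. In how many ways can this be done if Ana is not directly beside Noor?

282240

Of the 9! = 362880 arrangements, those with Ana and Noor adjacent number 2 × 8! = 80640 (treat the pair as a block with 2 internal orders).
So 362880 − 80640 = 282240 arrangements keep them apart.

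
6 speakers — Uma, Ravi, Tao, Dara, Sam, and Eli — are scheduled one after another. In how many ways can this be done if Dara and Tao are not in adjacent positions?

Of the 6! = 720 arrangements, those with Dara and Tao adjacent number 2 × 5! = 240 (treat the pair as a block with 2 internal orders).
So 720 − 240 = 480 arrangements keep them apart.

480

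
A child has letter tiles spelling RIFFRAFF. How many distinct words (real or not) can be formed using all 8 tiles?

RIFFRAFF has 8 letters with F appearing 4 times and R appearing twice.
The number of distinct arrangements is 8!/(4!·2!) = 40320/48 = 840.

840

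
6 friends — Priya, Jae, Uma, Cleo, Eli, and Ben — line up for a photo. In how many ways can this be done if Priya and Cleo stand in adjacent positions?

240

Glue Priya and Cleo into one block (2 internal orders), leaving 5 units to arrange in a row.
That gives 2 × 5! = 2 × 120 = 240.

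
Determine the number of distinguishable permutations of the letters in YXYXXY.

20

YXYXXY has 6 letters with X appearing 3 times and Y appearing 3 times.
The number of distinct arrangements is 6!/(3!·3!) = 720/36 = 20.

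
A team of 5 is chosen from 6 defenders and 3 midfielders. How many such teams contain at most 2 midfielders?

111

Split by how many midfielders are chosen (0 through 2).
Sum: C(3,0)·C(6,5) + C(3,1)·C(6,4) + C(3,2)·C(6,3) = 6 + 45 + 60 = 111.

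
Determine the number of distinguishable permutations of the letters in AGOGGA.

60

The 6 letters of AGOGGA have repeats: A appearing twice and G appearing 3 times.
Dividing 6! = 720 by 3!·2! = 12 for the repeated letters gives 60.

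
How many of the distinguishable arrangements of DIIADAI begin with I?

90

With the first slot taken by I, it remains to arrange the other 6 letters (DIADAI).
Those 6 letters have A appearing twice, D appearing twice, and I appearing twice, giving (6)!/(2!·2!·2!) = 90.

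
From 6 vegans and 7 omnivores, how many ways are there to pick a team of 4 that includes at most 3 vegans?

Split by how many vegans are chosen (0 through 3).
Sum: C(6,0)·C(7,4) + C(6,1)·C(7,3) + C(6,2)·C(7,2) + C(6,3)·C(7,1) = 35 + 210 + 315 + 140 = 700.

700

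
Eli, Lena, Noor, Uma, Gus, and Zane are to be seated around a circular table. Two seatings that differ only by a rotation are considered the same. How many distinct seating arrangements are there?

120

Around a circle, 6 distinct people have 6!/6 = (5)! = 120 rotationally distinct seatings.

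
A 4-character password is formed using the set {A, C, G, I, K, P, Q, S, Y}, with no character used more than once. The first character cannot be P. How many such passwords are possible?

The first character has 9−1 = 8 choices (anything except P).
The remaining 3 characters are filled from the other 8 symbols without repetition: 8 × 7 × 6 = 336.
Total: 8 × 336 = 2688.

2688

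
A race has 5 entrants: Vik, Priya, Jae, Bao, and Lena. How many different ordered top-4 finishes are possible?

120

There are 5 choices for 1st place, 4 for 2nd, and so on down to 2 for position 4.
That gives 5 × 4 × 3 × 2 = 120.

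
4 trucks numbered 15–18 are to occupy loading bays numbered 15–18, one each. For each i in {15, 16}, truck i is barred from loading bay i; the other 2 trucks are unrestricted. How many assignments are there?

Let Aᵢ (for i ∈ {15, 16}) be the placements that put truck i in its forbidden loading bay. Any j of these fix j positions, leaving (4−j)! ways to fill the rest, and there are C(2,j) ways to pick which j.
By inclusion–exclusion, the number of valid placements is Σ_{j=0}^{2} (−1)^j C(2,j)·(4−j)!.
Computing: 24 − 12 + 2 = 14.

14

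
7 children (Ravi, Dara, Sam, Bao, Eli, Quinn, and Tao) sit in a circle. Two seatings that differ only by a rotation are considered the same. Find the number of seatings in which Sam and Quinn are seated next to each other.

Treat {Sam, Quinn} as one unit (2 internal orders) and seat the resulting 6 units around the table: (5)! circular arrangements.
So 2 × (5)! = 2 × 120 = 240.

240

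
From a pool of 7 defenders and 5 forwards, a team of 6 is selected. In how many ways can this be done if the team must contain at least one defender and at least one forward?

917

Unrestricted: C(12,6) = 924 ways to pick any 6 of the 12.
Selections missing a whole group: no defenders → C(5,6) = 0; no forwards → C(7,6) = 7.
Both groups omitted at once is impossible, so 924 − 7 = 917.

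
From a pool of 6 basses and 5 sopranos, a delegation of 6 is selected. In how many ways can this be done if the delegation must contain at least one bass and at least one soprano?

461

Total 6-person selections from all 11: C(11,6) = 462.
Subtract selections that omit an entire group: no basses → C(5,6) = 0; no sopranos → C(6,6) = 1.
Both groups omitted at once is impossible, so 462 − 1 = 461.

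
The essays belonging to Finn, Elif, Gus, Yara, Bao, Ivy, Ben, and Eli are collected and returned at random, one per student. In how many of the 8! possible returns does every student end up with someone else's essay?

This is the derangement count D_8: permutations of 8 items with no fixed point.
By inclusion–exclusion this is Σ_{j=0}^{8} (−1)^j C(8,j)·(8−j)!.
Computing: 40320 − 40320 + 20160 − 6720 + 1680 − 336 + 56 − 8 + 1 = 14833.

14833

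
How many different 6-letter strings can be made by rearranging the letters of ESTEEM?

The 6 letters of ESTEEM have repeats: E appearing 3 times.
Dividing 6! = 720 by 3! = 6 for the repeated letters gives 120.

120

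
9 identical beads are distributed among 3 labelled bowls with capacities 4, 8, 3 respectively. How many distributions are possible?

19

Ignoring the caps, the number of non-negative solutions to x_1+…+x_3 = 9 is C(11,2) = 55.
Subtract solutions that violate a single cap (substitute x_i' = x_i − (cap_i+1)): x_1 ≥ 5 gives C(6,2) = 15; x_2 ≥ 9 gives C(2,2) = 1; x_3 ≥ 4 gives C(7,2) = 21. Together 37.
Add back pairs where two caps are both exceeded: 0 + 1 + 0 = 1.
By inclusion–exclusion the count is 55 − 37 + 1 = 19.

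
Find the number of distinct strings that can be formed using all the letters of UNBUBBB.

UNBUBBB has 7 letters with B appearing 4 times and U appearing twice.
The number of distinct arrangements is 7!/(4!·2!) = 5040/48 = 105.

105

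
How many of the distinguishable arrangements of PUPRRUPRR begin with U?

280

With the first slot taken by U, it remains to arrange the other 8 letters (PPRRUPRR).
Those 8 letters have P appearing 3 times and R appearing 4 times, giving (8)!/(4!·3!) = 280.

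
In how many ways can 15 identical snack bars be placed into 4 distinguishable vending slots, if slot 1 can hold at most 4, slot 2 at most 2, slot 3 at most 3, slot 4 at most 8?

10

Without the upper bounds there are C(18,3) = 816 ways to split 15 among 4 vending slots.
Subtract solutions that violate a single cap (substitute x_i' = x_i − (cap_i+1)): x_1 ≥ 5 gives C(13,3) = 286; x_2 ≥ 3 gives C(15,3) = 455; x_3 ≥ 4 gives C(14,3) = 364; x_4 ≥ 9 gives C(9,3) = 84. Together 1189.
Add back pairs where two caps are both exceeded: 120 + 84 + 4 + 165 + 20 + 10 = 403.
Subtract triples: 20 + 0 + 0 + 0 = 20.
By inclusion–exclusion the count is 816 − 1189 + 403 − 20 = 10.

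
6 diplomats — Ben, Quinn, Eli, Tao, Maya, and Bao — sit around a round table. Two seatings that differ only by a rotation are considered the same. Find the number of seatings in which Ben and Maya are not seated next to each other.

Without the restriction there are (5)! = 120 seatings.
Those with Ben next to Maya: fuse the pair into one unit and seat 5 units around a circle — 2·(4)! = 48.
Subtracting, 120 − 48 = 72.

72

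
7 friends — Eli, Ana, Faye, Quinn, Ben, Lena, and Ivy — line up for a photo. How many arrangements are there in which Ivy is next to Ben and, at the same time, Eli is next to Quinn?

480

Treat {Ivy,Ben} as one block (2 orders) and {Eli,Quinn} as another (2 orders).
That leaves 5 units to arrange: 2 × 2 × 5! = 4 × 120 = 480.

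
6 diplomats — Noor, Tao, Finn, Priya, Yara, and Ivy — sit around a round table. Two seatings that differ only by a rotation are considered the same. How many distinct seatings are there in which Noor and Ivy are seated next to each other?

Glue Noor and Ivy into a block (2 internal orders). Seating 5 units around a circle gives (4)! arrangements.
So 2 × (4)! = 2 × 24 = 48.

48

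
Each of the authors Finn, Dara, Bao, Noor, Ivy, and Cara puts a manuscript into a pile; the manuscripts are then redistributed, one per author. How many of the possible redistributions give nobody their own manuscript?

265

This is the derangement count D_6: permutations of 6 items with no fixed point.
By inclusion–exclusion this is Σ_{j=0}^{6} (−1)^j C(6,j)·(6−j)!.
Computing: 720 − 720 + 360 − 120 + 30 − 6 + 1 = 265.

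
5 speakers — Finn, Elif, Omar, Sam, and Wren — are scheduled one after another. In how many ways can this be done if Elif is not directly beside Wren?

72

Of the 5! = 120 arrangements, those with Elif and Wren adjacent number 2 × 4! = 48 (treat the pair as a block with 2 internal orders).
Complementary counting: 120 − 48 = 72.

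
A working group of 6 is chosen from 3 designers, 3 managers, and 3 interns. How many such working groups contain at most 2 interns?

Split by how many interns are chosen (0 through 2).
Sum: C(3,0)·C(6,6) + C(3,1)·C(6,5) + C(3,2)·C(6,4) = 1 + 18 + 45 = 64.

64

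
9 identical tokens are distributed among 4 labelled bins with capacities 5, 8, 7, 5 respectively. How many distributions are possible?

175

Ignoring the caps, the number of non-negative solutions to x_1+…+x_4 = 9 is C(12,3) = 220.
Subtract solutions that violate a single cap (substitute x_i' = x_i − (cap_i+1)): x_1 ≥ 6 gives C(6,3) = 20; x_2 ≥ 9 gives C(3,3) = 1; x_3 ≥ 8 gives C(4,3) = 4; x_4 ≥ 6 gives C(6,3) = 20. Together 45.
No two caps can be exceeded simultaneously, so the pair terms are all 0.
By inclusion–exclusion the count is 220 − 45 + 0 = 175.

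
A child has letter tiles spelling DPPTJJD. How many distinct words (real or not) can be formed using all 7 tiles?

The 7 letters of DPPTJJD have repeats: D appearing twice, J appearing twice, and P appearing twice.
Dividing 7! = 5040 by 2!·2!·2! = 8 for the repeated letters gives 630.

630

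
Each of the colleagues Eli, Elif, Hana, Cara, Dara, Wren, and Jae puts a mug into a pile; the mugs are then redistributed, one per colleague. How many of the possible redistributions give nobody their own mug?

1854

Let Aᵢ be the assignments in which colleague i gets their own mug. We want the size of the complement of A₁∪…∪A_7.
By inclusion–exclusion this is Σ_{j=0}^{7} (−1)^j C(7,j)·(7−j)!.
Computing: 5040 − 5040 + 2520 − 840 + 210 − 42 + 7 − 1 = 1854.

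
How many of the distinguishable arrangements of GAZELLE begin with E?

360

With the first slot taken by E, it remains to arrange the other 6 letters (GAZLLE).
Those 6 letters have L appearing twice, giving (6)!/(2!) = 360.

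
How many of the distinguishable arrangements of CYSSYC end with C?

With the last slot taken by C, it remains to arrange the other 5 letters (YSSYC).
Those 5 letters have S appearing twice and Y appearing twice, giving (5)!/(2!·2!) = 30.

30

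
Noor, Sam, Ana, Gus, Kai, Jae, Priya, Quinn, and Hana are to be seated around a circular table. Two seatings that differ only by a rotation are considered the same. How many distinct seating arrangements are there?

40320

Fix one person's seat to break rotational symmetry; the remaining 8 people can be arranged in (8)! = 40320 ways.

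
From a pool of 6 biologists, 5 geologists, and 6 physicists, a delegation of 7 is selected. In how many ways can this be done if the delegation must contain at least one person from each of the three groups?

With no constraint there are C(17,7) = 19448 possible selections.
Selections missing a whole group: no biologists → C(11,7) = 330; no geologists → C(12,7) = 792; no physicists → C(11,7) = 330.
Add back selections omitting two groups (i.e. drawn from a single group): C(6,7) + C(5,7) + C(6,7) = 0.
By inclusion–exclusion: 19448 − 1452 + 0 = 17996.

17996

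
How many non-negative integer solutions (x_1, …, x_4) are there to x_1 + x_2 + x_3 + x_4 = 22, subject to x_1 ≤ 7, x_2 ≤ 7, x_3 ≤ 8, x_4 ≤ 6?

84

By stars and bars, unrestricted non-negative solutions to x_1+…+x_4 = 22 number C(22+3,3) = 2300.
Subtract solutions that violate a single cap (substitute x_i' = x_i − (cap_i+1)): x_1 ≥ 8 gives C(17,3) = 680; x_2 ≥ 8 gives C(17,3) = 680; x_3 ≥ 9 gives C(16,3) = 560; x_4 ≥ 7 gives C(18,3) = 816. Together 2736.
Add back pairs where two caps are both exceeded: 84 + 56 + 120 + 56 + 120 + 84 = 520.
By inclusion–exclusion the count is 2300 − 2736 + 520 = 84.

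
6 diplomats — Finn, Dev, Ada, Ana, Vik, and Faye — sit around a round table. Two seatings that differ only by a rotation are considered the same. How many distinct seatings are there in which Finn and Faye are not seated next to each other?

All circular seatings of 6 people number (5)! = 120.
Seatings with Finn beside Faye: treat them as a block with 2 internal orders, giving 2 × (4)! = 48.
Subtracting, 120 − 48 = 72.

72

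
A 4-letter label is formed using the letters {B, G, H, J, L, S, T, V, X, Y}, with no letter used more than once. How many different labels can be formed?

5040

This is a permutation of 4 out of 10: P(10,4) = 10!/6!.
That product is 10 × 9 × 8 × 7 = 5040.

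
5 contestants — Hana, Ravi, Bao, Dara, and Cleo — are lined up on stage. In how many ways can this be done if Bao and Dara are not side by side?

There are 5! = 120 arrangements in all. If Bao and Dara are adjacent, merging them into one block gives 2·(4)! = 48 arrangements.
So 120 − 48 = 72 arrangements keep them apart.

72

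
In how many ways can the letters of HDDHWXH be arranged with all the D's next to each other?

120

Treat the 2 copies of D as a single block. The multiset to arrange is then {DD, H, H, H, W, X}, 6 items in all.
That gives (6)!/(3!) = 120 arrangements.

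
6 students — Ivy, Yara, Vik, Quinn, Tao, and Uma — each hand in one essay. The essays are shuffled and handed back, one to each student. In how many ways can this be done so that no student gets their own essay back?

Let Aᵢ be the assignments in which student i gets their own essay. We want the size of the complement of A₁∪…∪A_6.
By inclusion–exclusion this is Σ_{j=0}^{6} (−1)^j C(6,j)·(6−j)!.
Computing: 720 − 720 + 360 − 120 + 30 − 6 + 1 = 265.

265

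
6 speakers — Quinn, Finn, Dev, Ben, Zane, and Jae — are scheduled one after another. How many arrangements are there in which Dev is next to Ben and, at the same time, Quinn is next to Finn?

96

Treat {Dev,Ben} as one block (2 orders) and {Quinn,Finn} as another (2 orders).
That leaves 4 units to arrange: 2 × 2 × 4! = 4 × 24 = 96.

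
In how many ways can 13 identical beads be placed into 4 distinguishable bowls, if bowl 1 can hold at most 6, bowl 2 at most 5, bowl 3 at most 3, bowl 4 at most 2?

19

By stars and bars, unrestricted non-negative solutions to x_1+…+x_4 = 13 number C(13+3,3) = 560.
Subtract solutions that violate a single cap (substitute x_i' = x_i − (cap_i+1)): x_1 ≥ 7 gives C(9,3) = 84; x_2 ≥ 6 gives C(10,3) = 120; x_3 ≥ 4 gives C(12,3) = 220; x_4 ≥ 3 gives C(13,3) = 286. Together 710.
Add back pairs where two caps are both exceeded: 1 + 10 + 20 + 20 + 35 + 84 = 170.
Subtract triples: 0 + 0 + 0 + 1 = 1.
By inclusion–exclusion the count is 560 − 710 + 170 − 1 = 19.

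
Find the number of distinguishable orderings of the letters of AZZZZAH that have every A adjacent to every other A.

Treat the 2 copies of A as a single block. The multiset to arrange is then {AA, H, Z, Z, Z, Z}, 6 items in all.
That gives (6)!/(4!) = 30 arrangements.

30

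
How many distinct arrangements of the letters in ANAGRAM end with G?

With the last slot taken by G, it remains to arrange the other 6 letters (ANARAM).
Those 6 letters have A appearing 3 times, giving (6)!/(3!) = 120.

120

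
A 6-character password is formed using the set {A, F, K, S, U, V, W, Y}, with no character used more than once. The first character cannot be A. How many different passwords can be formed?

17640

The first character has 8−1 = 7 choices (anything except A).
The remaining 5 characters are filled from the other 7 symbols without repetition: 7 × 6 × 5 × 4 × 3 = 2520.
Total: 7 × 2520 = 17640.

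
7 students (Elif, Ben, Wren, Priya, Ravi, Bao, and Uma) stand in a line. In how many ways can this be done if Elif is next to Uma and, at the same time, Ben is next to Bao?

480

Treat {Elif,Uma} as one block (2 orders) and {Ben,Bao} as another (2 orders).
That leaves 5 units to arrange: 2 × 2 × 5! = 4 × 120 = 480.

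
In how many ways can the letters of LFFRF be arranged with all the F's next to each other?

Treat the 3 copies of F as a single block. The multiset to arrange is then {FFF, L, R}, 3 items in all.
All 3 items are distinct, so there are (3)! = 6 arrangements.

6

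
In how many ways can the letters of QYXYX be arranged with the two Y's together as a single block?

12

Treat the 2 copies of Y as a single block. The multiset to arrange is then {YY, Q, X, X}, 4 items in all.
That gives (4)!/(2!) = 12 arrangements.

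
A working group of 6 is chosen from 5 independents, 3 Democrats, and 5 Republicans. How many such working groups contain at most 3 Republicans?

1568

Split by how many Republicans are chosen (0 through 3).
Sum: C(5,0)·C(8,6) + C(5,1)·C(8,5) + C(5,2)·C(8,4) + C(5,3)·C(8,3) = 28 + 280 + 700 + 560 = 1568.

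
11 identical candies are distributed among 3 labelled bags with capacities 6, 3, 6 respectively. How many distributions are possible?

14

Without the upper bounds there are C(13,2) = 78 ways to split 11 among 3 bags.
Subtract solutions that violate a single cap (substitute x_i' = x_i − (cap_i+1)): x_1 ≥ 7 gives C(6,2) = 15; x_2 ≥ 4 gives C(9,2) = 36; x_3 ≥ 7 gives C(6,2) = 15. Together 66.
Add back pairs where two caps are both exceeded: 1 + 0 + 1 = 2.
By inclusion–exclusion the count is 78 − 66 + 2 = 14.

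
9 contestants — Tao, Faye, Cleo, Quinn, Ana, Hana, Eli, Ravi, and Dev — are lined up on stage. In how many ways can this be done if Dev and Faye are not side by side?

282240

Of the 9! = 362880 arrangements, those with Dev and Faye adjacent number 2 × 8! = 80640 (treat the pair as a block with 2 internal orders).
Complementary counting: 362880 − 80640 = 282240.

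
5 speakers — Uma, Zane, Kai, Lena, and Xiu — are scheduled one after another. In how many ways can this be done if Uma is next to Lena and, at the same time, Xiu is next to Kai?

Treat {Uma,Lena} as one block (2 orders) and {Xiu,Kai} as another (2 orders).
That leaves 3 units to arrange: 2 × 2 × 3! = 4 × 6 = 24.

24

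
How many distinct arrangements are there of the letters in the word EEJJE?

10

The 5 letters of EEJJE have repeats: E appearing 3 times and J appearing twice.
The number of distinct arrangements is 5!/(3!·2!) = 120/12 = 10.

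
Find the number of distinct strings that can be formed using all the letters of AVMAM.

AVMAM has 5 letters with A appearing twice and M appearing twice.
Dividing 5! = 120 by 2!·2! = 4 for the repeated letters gives 30.

30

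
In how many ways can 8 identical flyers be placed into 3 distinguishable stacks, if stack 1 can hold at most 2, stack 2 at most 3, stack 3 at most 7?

11

Ignoring the caps, the number of non-negative solutions to x_1+…+x_3 = 8 is C(10,2) = 45.
Subtract solutions that violate a single cap (substitute x_i' = x_i − (cap_i+1)): x_1 ≥ 3 gives C(7,2) = 21; x_2 ≥ 4 gives C(6,2) = 15; x_3 ≥ 8 gives C(2,2) = 1. Together 37.
Add back pairs where two caps are both exceeded: 3 + 0 + 0 = 3.
By inclusion–exclusion the count is 45 − 37 + 3 = 11.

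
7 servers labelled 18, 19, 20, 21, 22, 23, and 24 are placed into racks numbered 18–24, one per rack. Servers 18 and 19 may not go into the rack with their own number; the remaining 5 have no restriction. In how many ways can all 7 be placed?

3720

Let Aᵢ (for i ∈ {18, 19}) be the placements that put server i in its forbidden rack. Any j of these fix j positions, leaving (7−j)! ways to fill the rest, and there are C(2,j) ways to pick which j.
By inclusion–exclusion, the number of valid placements is Σ_{j=0}^{2} (−1)^j C(2,j)·(7−j)!.
Computing: 5040 − 1440 + 120 = 3720.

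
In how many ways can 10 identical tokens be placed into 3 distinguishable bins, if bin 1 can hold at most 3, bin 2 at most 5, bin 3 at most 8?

Ignoring the caps, the number of non-negative solutions to x_1+…+x_3 = 10 is C(12,2) = 66.
Subtract solutions that violate a single cap (substitute x_i' = x_i − (cap_i+1)): x_1 ≥ 4 gives C(8,2) = 28; x_2 ≥ 6 gives C(6,2) = 15; x_3 ≥ 9 gives C(3,2) = 3. Together 46.
Add back pairs where two caps are both exceeded: 1 + 0 + 0 = 1.
By inclusion–exclusion the count is 66 − 46 + 1 = 21.

21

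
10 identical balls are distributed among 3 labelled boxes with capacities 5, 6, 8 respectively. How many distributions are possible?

38

Ignoring the caps, the number of non-negative solutions to x_1+…+x_3 = 10 is C(12,2) = 66.
Subtract solutions that violate a single cap (substitute x_i' = x_i − (cap_i+1)): x_1 ≥ 6 gives C(6,2) = 15; x_2 ≥ 7 gives C(5,2) = 10; x_3 ≥ 9 gives C(3,2) = 3. Together 28.
No two caps can be exceeded simultaneously, so the pair terms are all 0.
By inclusion–exclusion the count is 66 − 28 + 0 = 38.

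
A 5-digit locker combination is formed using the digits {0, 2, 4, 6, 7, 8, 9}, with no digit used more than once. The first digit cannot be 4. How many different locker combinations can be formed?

2160

The first digit has 7−1 = 6 choices (anything except 4).
The remaining 4 digits are filled from the other 6 symbols without repetition: 6 × 5 × 4 × 3 = 360.
Total: 6 × 360 = 2160.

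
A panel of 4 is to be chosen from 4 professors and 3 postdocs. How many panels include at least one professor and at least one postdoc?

With no constraint there are C(7,4) = 35 possible selections.
Selections missing a whole group: no professors → C(3,4) = 0; no postdocs → C(4,4) = 1.
Both groups omitted at once is impossible, so 35 − 1 = 34.

34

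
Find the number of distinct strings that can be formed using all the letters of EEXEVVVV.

280

The 8 letters of EEXEVVVV have repeats: E appearing 3 times and V appearing 4 times.
The number of distinct arrangements is 8!/(4!·3!) = 40320/144 = 280.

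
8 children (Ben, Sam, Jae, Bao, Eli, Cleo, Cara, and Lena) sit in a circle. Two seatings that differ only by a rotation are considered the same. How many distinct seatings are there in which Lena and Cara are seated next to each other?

Treat {Lena, Cara} as one unit (2 internal orders) and seat the resulting 7 units around the table: (6)! circular arrangements.
So 2 × (6)! = 2 × 720 = 1440.

1440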